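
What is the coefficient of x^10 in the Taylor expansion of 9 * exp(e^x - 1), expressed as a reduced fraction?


exp(e^x - 1) = sum_{k>=0} Bell_k x^k / k!, where Bell_k is the k-th Bell number.
So the coefficient of x^10 is 9 * Bell_10 / 10!.
Computing: Bell_10 = 115975 and 10! = 3628800, giving
9 * 115975/3628800 = 4639/16128.

4639/16128


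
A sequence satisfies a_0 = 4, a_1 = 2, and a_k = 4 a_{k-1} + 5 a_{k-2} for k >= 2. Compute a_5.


The characteristic equation is t^2 - 4 t - 5 = 0, with roots r_1 = 5 and r_2 = -1 (so c_1 = r_1 + r_2, c_2 = -r_1 r_2 as required).
One can use the closed form a_n = A r_1^n + B r_2^n, but direct iteration is more reliable:
a_0 = 4, a_1 = 2, a_2 = 28, a_3 = 122, a_4 = 628, a_5 = 3122.
So a_5 = 3122.

3122


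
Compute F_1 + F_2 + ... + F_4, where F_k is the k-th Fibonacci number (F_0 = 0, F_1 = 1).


Use the identity sum_{k=0}^{N} F_k = F_{N+2} - 1 (which follows from F_{k+2} - F_{k+1} = F_k). Then
sum_{k=1}^{4} F_k = (F_{6} - 1) - (F_{2} - 1) = F_{6} - F_{2}.
Computing: F_{6} = 8, F_{2} = 1, so
Sum = 8 - 1 = 7.

7


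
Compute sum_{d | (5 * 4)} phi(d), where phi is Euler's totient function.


First, 5 * 4 = 20. One classical identity is sum_{d | n} phi(d) = n (each k in [1, n] has a unique gcd with n, and among the k's with gcd(k, n) = n/d there are phi(d) of them). So the sum equals 20. We also verify directly:
Divisors of 20: 1, 2, 4, 5, 10, 20.
phi values: 1, 1, 2, 4, 4, 8.
Sum = 20.

20


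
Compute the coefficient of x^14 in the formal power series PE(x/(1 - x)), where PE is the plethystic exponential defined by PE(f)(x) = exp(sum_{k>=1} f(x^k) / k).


For f(x) = x/(1 - x) we have
sum_{k>=1} f(x^k) / k = sum_{k>=1} (1/k) * x^k / (1 - x^k) = sum_{k, m >= 1} x^(k m) / k,
which after exponentiating simplifies to
PE(x/(1 - x)) = prod_{k>=1} 1 / (1 - x^k).
This is the generating function for the partition function p(n), so the coefficient of x^14 is p(14).
Computing p(14) by dynamic programming over parts 1, 2, ..., 14: p(14) = 135.

135


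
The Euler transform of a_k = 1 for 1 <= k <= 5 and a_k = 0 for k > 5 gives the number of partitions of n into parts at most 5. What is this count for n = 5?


Partitions of 5 into parts at most 5:
Using generating function (1-x)^(-1)(1-x^2)^(-1)...(1-x^5)^(-1),
the coefficient of x^5 = 7

7


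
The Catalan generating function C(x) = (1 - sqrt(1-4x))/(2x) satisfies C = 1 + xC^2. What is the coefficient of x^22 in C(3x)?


Substituting x -> 3x scales the n-th coefficient by 3^n, so [x^22] C(3x) = 3^22 * C_22.
C_22 = C(2*22, 22)/(23) = 2104098963720/23 = 91482563640.
So 3^22 * 91482563640 = 31381059609 * 91482563640 = 2870819782770976016760.

2870819782770976016760


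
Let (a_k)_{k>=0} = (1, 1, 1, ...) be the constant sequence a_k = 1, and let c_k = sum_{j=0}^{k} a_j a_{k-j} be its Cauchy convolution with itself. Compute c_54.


Since a_j = 1 for all j >= 0, the convolution sum becomes
c_k = sum_{j=0}^{k} 1 * 1 = 1 * (k + 1).
Equivalently, the generating function of (a_k) is 1/(1 - x) and its square is 1/(1 - x)^2 = sum_{k>=0} 1(k + 1) x^k.
For k = 54: 1 * 55 = 55.

55


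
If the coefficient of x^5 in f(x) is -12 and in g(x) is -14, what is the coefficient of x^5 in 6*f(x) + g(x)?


Scalar multiplication scales coefficients: 6 * -12 = -72.
Then add the g coefficient: -72 + -14
= -86

-86


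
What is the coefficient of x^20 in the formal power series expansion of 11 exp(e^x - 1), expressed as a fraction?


exp(e^x - 1) is the exponential generating function for the Bell numbers Bell_k: exp(e^x - 1) = sum_{k>=0} Bell_k x^k / k!.
So the coefficient of x^20 in 11 exp(e^x - 1) is 11 Bell_20 / 20!.
Computing: Bell_20 = 51724158235372 and 20! = 2432902008176640000, giving
11 * 51724158235372/2432902008176640000 = 263898766507/1128433213440000.

263898766507/1128433213440000


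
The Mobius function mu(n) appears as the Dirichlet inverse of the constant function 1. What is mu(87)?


87 = 3 * 29 (all distinct primes).
mu(87) = (-1)^2 = 1

1


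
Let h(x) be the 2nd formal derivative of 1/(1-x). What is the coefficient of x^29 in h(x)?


Differentiating 2 times: d^2/dx^2 [1/(1-x)] = 2!/(1-x)^3.
The expansion 1/(1-x)^3 = sum_{k>=0} C(k+2, 2) x^k, so the coefficient of x^n in 2!/(1-x)^3 is 2! * C(n+2, 2).
For n = 29: 2 * C(31, 2) = 2 * 465 = 930

930


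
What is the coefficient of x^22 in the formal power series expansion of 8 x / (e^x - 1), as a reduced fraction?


The exponential generating function for Bernoulli numbers is
x / (e^x - 1) = sum_{k>=0} B_k x^k / k!.
So the coefficient of x^22 in 8 x / (e^x - 1) is 8 B_22 / 22!.
Computing: B_22 = 854513/138, 22! = 1124000727777607680000, giving
8 * 854513/138 / 1124000727777607680000 = 77683/1762637504923975680000.

77683/1762637504923975680000


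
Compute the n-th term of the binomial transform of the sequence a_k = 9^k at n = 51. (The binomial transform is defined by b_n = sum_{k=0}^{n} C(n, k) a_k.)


With a_k = 9^k, b_n = sum_{k=0}^{n} C(n, k) 9^k = (1 + 9)^n by the binomial theorem.
For n = 51: (1 + 9)^51 = 10^51 = 1000000000000000000000000000000000000000000000000000.

1000000000000000000000000000000000000000000000000000


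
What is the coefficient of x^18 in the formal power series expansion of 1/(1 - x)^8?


The negative binomial / multiset identity is
1/(1 - x)^r = sum_{k>=0} C(k + r - 1, r - 1) x^k.
Here r = 8 and k = 18, so the coefficient is
C(18 + 7, 7) = C(25, 7)
= 480700

480700


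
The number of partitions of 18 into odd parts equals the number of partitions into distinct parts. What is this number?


Computing partitions of 18 into odd parts (1, 3, 5, ...):
Using the generating function prod_{k>=0} 1/(1-x^(2k+1)),
the count is 46

46


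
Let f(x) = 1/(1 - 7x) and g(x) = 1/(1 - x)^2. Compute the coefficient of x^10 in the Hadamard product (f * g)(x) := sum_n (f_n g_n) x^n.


f has coefficients f_k = 7^k. For g = 1/(1 - x)^2 the coefficient is g_k = C(k + 1, 1) = k + 1. The Hadamard coefficient is (f * g)_k = 7^k * (k + 1).
For k = 10: 7^10 * 11 = 282475249 * 11 = 3107227739.

3107227739


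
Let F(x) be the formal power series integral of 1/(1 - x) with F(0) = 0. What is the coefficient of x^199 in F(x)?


1/(1 - x) = sum_{k>=0} x^k. Integrating termwise and using F(0) = 0 gives
F(x) = sum_{k>=0} x^(k+1) / (k+1) = sum_{m>=1} x^m / m = -ln(1 - x).
So the coefficient of x^199 is 1/199 = 1/199.

1/199


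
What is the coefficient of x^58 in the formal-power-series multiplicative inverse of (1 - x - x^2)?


Let the inverse be f(x) = sum_{k>=0} a_k x^k. From f(x) * (1 - x - x^2) = 1 and matching coefficients:
 x^0: a_0 = 1.
 x^1: a_1 - a_0 = 0, so a_1 = 1.
 x^k (k >= 2): a_k - a_{k-1} - a_{k-2} = 0, i.e. a_k = a_{k-1} + a_{k-2}.
This is the Fibonacci-type recurrence shifted so that a_0 = a_1 = 1.
Iterating: a_0=1, a_1=1, a_2=2, a_3=3, a_4=5, a_5=8, a_6=13, a_7=21, a_8=34, a_9=55, ...
a_58 = 956722026041.

956722026041


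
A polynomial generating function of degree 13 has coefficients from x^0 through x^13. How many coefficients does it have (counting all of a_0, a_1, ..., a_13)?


A polynomial of degree 13 takes the form a_0 + a_1 x + ... + a_13 x^13.
The number of coefficients is 13 + 1 = 14.

14


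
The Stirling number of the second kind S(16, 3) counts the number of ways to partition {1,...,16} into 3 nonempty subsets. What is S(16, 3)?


Using the explicit formula S(n,k) = (1/k!) sum_{j=0}^{k} (-1)^(k-j) C(k,j) j^n:
S(16, 3) = 7141686
Equivalently, S(n,k) is n! times the coefficient of x^n in the EGF (e^x - 1)^k / k!.

7141686


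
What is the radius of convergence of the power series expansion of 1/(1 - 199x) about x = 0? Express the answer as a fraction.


Expanding 1/(1 - 199x) = sum_{k>=0} 199^k x^k, the series converges when |199x| < 1, i.e., |x| < 1/199.
So the radius of convergence is 1/199 = 1/199.

1/199


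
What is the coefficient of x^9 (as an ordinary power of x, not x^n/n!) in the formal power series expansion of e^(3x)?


The exponential series is e^y = sum_{k>=0} y^k / k!. Substituting y = 3x gives
e^(3x) = sum_{k>=0} 3^k x^k / k!.
So the coefficient of x^n is a^n/n! with a = 3, n = 9:
3^9 / 9! = 19683/362880 = 243/4480

243/4480


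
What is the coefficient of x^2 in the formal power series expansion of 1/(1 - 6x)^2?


The general identity 1/(1 - c x)^r = sum_{k>=0} c^k C(k + r - 1, r - 1) x^k follows by substituting y = c x into 1/(1 - y)^r = sum_{k>=0} C(k + r - 1, r - 1) y^k.
For c = 6, r = 2, k = 2:
6^2 * C(3, 1) = 36 * 3 = 108.

108


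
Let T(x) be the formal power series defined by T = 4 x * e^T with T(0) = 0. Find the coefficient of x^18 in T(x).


Apply the Lagrange inversion formula: if T = 4 x * phi(T) with phi(t) = e^t, then
[x^n] T = 4^n * (1/n) [t^(n-1)] phi(t)^n = 4^n * (1/n) [t^(n-1)] e^(n t) = 4^n * (1/n) * n^(n-1) / (n-1)! = 4^n * n^(n-1) / n!.
When c = 1 this is the Cayley count of rooted labeled trees on n vertices, divided by n!.
For n = 18: 4^18 * 18^17 / 18! = 68719476736 * 2185911559738696531968/6402373705728000 = 349351379311776170508288/14889875.

349351379311776170508288/14889875


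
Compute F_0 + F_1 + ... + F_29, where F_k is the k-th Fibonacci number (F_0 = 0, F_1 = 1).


Use the identity sum_{k=0}^{N} F_k = F_{N+2} - 1 (which follows from F_{k+2} - F_{k+1} = F_k). Then
sum_{k=0}^{29} F_k = (F_{31} - 1) - (F_{1} - 1) = F_{31} - F_{1}.
Computing: F_{31} = 1346269, F_{1} = 1, so
Sum = 1346269 - 1 = 1346268.

1346268


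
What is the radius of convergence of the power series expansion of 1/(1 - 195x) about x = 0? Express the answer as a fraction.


Expanding 1/(1 - 195x) = sum_{k>=0} 195^k x^k, the series converges when |195x| < 1, i.e., |x| < 1/195.
So the radius of convergence is 1/195 = 1/195.

1/195


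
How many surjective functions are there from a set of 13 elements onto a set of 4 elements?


By inclusion-exclusion on which target elements are missed, the number of surjections from an n-set onto a k-set is
surj(n, k) = sum_{j=0}^{k} (-1)^j C(k, j) (k - j)^n.
Equivalently surj(n, k) = k! * S(n, k), where S(n, k) is the Stirling number of the second kind.
For n = 13, k = 4:
S(13, 4) = 2532530, so
surj = 4! * 2532530 = 24 * 2532530 = 60780720.

60780720


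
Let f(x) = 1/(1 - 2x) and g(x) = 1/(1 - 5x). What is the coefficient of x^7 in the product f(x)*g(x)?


The coefficient of x^n in f*g is the Cauchy product: sum_{k=0}^{n} a^k * b^(n-k).
With a=2, b=5, n=7:
sum_{k=0}^{7} 2^k * 5^(7-k)
= 130123

130123


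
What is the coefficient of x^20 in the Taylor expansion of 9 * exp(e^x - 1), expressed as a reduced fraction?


exp(e^x - 1) = sum_{k>=0} Bell_k x^k / k!, where Bell_k is the k-th Bell number.
So the coefficient of x^20 is 9 * Bell_20 / 20!.
Computing: Bell_20 = 51724158235372 and 20! = 2432902008176640000, giving
9 * 51724158235372/2432902008176640000 = 263898766507/1379196149760000.

263898766507/1379196149760000


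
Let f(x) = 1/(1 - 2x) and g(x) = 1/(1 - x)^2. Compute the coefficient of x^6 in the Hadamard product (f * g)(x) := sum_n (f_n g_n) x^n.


f has coefficients f_k = 2^k. For g = 1/(1 - x)^2 the coefficient is g_k = C(k + 1, 1) = k + 1. The Hadamard coefficient is (f * g)_k = 2^k * (k + 1).
For k = 6: 2^6 * 7 = 64 * 7 = 448.

448


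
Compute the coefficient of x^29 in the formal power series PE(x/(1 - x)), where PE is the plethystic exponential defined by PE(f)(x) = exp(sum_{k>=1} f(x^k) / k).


For f(x) = x/(1 - x) we have
sum_{k>=1} f(x^k) / k = sum_{k>=1} (1/k) * x^k / (1 - x^k) = sum_{k, m >= 1} x^(k m) / k,
which after exponentiating simplifies to
PE(x/(1 - x)) = prod_{k>=1} 1 / (1 - x^k).
This is the generating function for the partition function p(n), so the coefficient of x^29 is p(29).
Computing p(29) by dynamic programming over parts 1, 2, ..., 29: p(29) = 4565.

4565


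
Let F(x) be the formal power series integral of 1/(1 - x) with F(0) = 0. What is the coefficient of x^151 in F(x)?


1/(1 - x) = sum_{k>=0} x^k. Integrating termwise and using F(0) = 0 gives
F(x) = sum_{k>=0} x^(k+1) / (k+1) = sum_{m>=1} x^m / m = -ln(1 - x).
So the coefficient of x^151 is 1/151 = 1/151.

1/151


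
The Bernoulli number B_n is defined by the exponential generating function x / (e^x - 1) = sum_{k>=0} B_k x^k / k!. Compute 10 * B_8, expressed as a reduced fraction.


Bernoulli numbers can also be computed recursively via B_0 = 1 and sum_{j=0}^{m} C(m+1, j) B_j = 0 for m >= 1. Odd-index Bernoulli numbers vanish for k >= 3.
Computing B_8 = -1/30, so 10 * B_8 = 10 * -1/30 = -1/3.

-1/3


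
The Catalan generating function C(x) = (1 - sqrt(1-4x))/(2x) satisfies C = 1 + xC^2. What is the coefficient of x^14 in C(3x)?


Substituting x -> 3x scales the n-th coefficient by 3^n, so [x^14] C(3x) = 3^14 * C_14.
C_14 = C(2*14, 14)/(15) = 40116600/15 = 2674440.
So 3^14 * 2674440 = 4782969 * 2674440 = 12791763612360.

12791763612360


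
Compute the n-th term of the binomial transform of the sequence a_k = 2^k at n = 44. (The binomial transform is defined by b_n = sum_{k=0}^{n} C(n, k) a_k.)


With a_k = 2^k, b_n = sum_{k=0}^{n} C(n, k) 2^k = (1 + 2)^n by the binomial theorem.
For n = 44: (1 + 2)^44 = 3^44 = 984770902183611232881.

984770902183611232881


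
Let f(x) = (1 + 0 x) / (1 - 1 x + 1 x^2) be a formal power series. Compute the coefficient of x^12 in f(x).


Write f(x) = sum_{k>=0} a_k x^k. Multiplying both sides by 1 - 1 x + 1 x^2 gives
(1 - 1 x + 1 x^2) sum_{k>=0} a_k x^k = 1 + 0 x.
Matching coefficients:
 x^0: a_0 = 1
 x^1: a_1 - 1 a_0 = 0  =>  a_1 = 1*1 + 0 = 1
 x^k (k >= 2): a_k = 1 a_{k-1} - 1 a_{k-2}.
Iterating: a_2 = 0, a_3 = -1, a_4 = -1, a_5 = 0, a_6 = 1, a_7 = 1, a_8 = 0, a_9 = -1, a_10 = -1, a_11 = 0, a_12 = 1.
So the coefficient of x^12 is 1.

1


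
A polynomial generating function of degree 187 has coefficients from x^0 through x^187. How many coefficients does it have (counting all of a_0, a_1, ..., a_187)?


A polynomial of degree 187 takes the form a_0 + a_1 x + ... + a_187 x^187.
The number of coefficients is 187 + 1 = 188.

188


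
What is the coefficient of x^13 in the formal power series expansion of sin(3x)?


The Maclaurin series is sin(t) = sum_{k>=0} (-1)^k t^(2k+1) / (2k+1)!, so substituting t = 3x, only odd powers of x are nonzero, with coefficient of x^(2k+1) equal to (-1)^k 3^(2k+1) / (2k+1)!.
Write 13 = 2*6 + 1, giving the coefficient (-1)^6 * 3^13 / 13! = 1594323/6227020800 = 6561/25625600.

6561/25625600


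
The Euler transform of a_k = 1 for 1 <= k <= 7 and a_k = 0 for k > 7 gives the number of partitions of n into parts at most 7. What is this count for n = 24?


Partitions of 24 into parts at most 7:
Using generating function (1-x)^(-1)(1-x^2)^(-1)...(1-x^7)^(-1),
the coefficient of x^24 = 733

733


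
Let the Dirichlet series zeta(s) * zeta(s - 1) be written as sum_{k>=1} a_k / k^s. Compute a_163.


Convolution gives a_k = sum_{d | k} d * 1 = sum_{d | k} d = sigma(k), the sum of positive divisors of k.
For k = 163, the divisors are 1, 163, so
sigma(163) = 1 + 163 = 164.

164


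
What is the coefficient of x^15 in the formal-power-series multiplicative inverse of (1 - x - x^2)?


Let the inverse be f(x) = sum_{k>=0} a_k x^k. From f(x) * (1 - x - x^2) = 1 and matching coefficients:
 x^0: a_0 = 1.
 x^1: a_1 - a_0 = 0, so a_1 = 1.
 x^k (k >= 2): a_k - a_{k-1} - a_{k-2} = 0, i.e. a_k = a_{k-1} + a_{k-2}.
This is the Fibonacci-type recurrence shifted so that a_0 = a_1 = 1.
Iterating: a_0=1, a_1=1, a_2=2, a_3=3, a_4=5, a_5=8, a_6=13, a_7=21, a_8=34, a_9=55, ...
a_15 = 987.

987


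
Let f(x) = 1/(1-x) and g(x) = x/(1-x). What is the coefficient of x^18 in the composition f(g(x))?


First simplify the composition: f(g(x)) = 1/(1 - x/(1-x)) = (1-x)/((1-x) - x) = (1-x)/(1-2x).
Now extract the coefficient. Write (1-x)/(1-2x) = 1/(1-2x) - x/(1-2x).
The coefficient of x^n in 1/(1-2x) is 2^n, and in x/(1-2x) is 2^(n-1) (for n >= 1).
So the coefficient of x^18 is 2^18 - 2^17 = 262144 - 131072 = 131072.

131072


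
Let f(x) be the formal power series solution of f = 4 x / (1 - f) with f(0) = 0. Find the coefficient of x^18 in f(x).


Apply Lagrange inversion: f = 4 x * phi(f) with phi(t) = 1/(1 - t), so
[x^n] f = 4^n * (1/n) [t^(n-1)] phi(t)^n = 4^n * (1/n) [t^(n-1)] (1 - t)^(-n) = 4^n * (1/n) C(2n - 2, n - 1) = 4^n * C_{n-1}.
For n = 18: C_17 = C(34, 17) / 18 = 2333606220/18 = 129644790.
With the 4^18 = 68719476736 factor, the coefficient is 68719476736 * 129644790 = 8909122130348605440.

8909122130348605440


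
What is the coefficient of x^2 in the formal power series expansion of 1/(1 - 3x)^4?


The general identity 1/(1 - c x)^r = sum_{k>=0} c^k C(k + r - 1, r - 1) x^k follows by substituting y = c x into 1/(1 - y)^r = sum_{k>=0} C(k + r - 1, r - 1) y^k.
For c = 3, r = 4, k = 2:
3^2 * C(5, 3) = 9 * 10 = 90.

90


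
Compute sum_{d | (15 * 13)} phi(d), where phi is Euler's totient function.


First, 15 * 13 = 195. One classical identity is sum_{d | n} phi(d) = n (each k in [1, n] has a unique gcd with n, and among the k's with gcd(k, n) = n/d there are phi(d) of them). So the sum equals 195. We also verify directly:
Divisors of 195: 1, 3, 5, 13, 15, 39, 65, 195.
phi values: 1, 2, 4, 12, 8, 24, 48, 96.
Sum = 195.

195


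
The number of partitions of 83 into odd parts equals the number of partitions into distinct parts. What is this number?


Computing partitions of 83 into odd parts (1, 3, 5, ...):
Using the generating function prod_{k>=0} 1/(1-x^(2k+1)),
the count is 101698

101698


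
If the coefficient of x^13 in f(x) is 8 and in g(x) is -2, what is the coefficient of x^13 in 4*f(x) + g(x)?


Scalar multiplication scales coefficients: 4 * 8 = 32.
Then add the g coefficient: 32 + -2
= 30

30


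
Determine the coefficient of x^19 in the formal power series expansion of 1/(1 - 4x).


The geometric series identity gives 1/(1 - c x) = sum_{k>=0} c^k x^k, so the coefficient of x^k is c^k.
Here c = 4 and k = 19.
Computing: 4^19 = 274877906944

274877906944


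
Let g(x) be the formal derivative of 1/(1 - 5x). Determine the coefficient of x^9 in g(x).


Differentiate termwise: d/dx sum_{k>=0} 5^k x^k = sum_{k>=1} k 5^k x^(k-1) = sum_{j>=0} (j+1) 5^(j+1) x^j.
Equivalently, d/dx [1/(1 - 5x)] = 5/(1 - 5x)^2.
For j = 9: 10 * 5^10 = 10 * 9765625 = 97656250.

97656250


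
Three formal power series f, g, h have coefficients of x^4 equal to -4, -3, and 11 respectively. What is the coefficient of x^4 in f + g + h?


Series addition is componentwise:
-4 + -3 + 11
= 4

4


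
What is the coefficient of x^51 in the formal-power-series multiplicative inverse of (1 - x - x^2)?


Let the inverse be f(x) = sum_{k>=0} a_k x^k. From f(x) * (1 - x - x^2) = 1 and matching coefficients:
 x^0: a_0 = 1.
 x^1: a_1 - a_0 = 0, so a_1 = 1.
 x^k (k >= 2): a_k - a_{k-1} - a_{k-2} = 0, i.e. a_k = a_{k-1} + a_{k-2}.
This is the Fibonacci-type recurrence shifted so that a_0 = a_1 = 1.
Iterating: a_0=1, a_1=1, a_2=2, a_3=3, a_4=5, a_5=8, a_6=13, a_7=21, a_8=34, a_9=55, ...
a_51 = 32951280099.

32951280099


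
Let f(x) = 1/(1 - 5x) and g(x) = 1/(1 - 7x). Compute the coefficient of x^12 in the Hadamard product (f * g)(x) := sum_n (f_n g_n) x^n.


f has coefficients f_k = 5^k and g has coefficients g_k = 7^k, so the Hadamard product has coefficient (f*g)_k = 5^k * 7^k = 35^k.
For k = 12: 35^12 = 3379220508056640625.

3379220508056640625


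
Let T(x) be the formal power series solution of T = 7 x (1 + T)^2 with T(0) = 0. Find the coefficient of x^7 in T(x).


Apply the Lagrange inversion formula: if T = 7 x * phi(T) with phi(t) = (1 + t)^2, then [x^n] T = 7^n * (1/n) [t^(n-1)] phi(t)^n = 7^n * (1/n) [t^(n-1)] (1 + t)^(2n) = 7^n * (1/n) C(2n, n-1).
Using the identity C(2n, n-1) = C(2n, n) * n / (n+1), the unscaled factor equals C(2n, n) / (n+1) = C_n, the n-th Catalan number.
For n = 7: C_7 = C(14, 7) / 8 = 3432/8 = 429.
With the 7^7 = 823543 factor, the coefficient is 823543 * 429 = 353299947.

353299947


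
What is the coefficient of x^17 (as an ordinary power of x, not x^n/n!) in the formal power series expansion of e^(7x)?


The exponential series is e^y = sum_{k>=0} y^k / k!. Substituting y = 7x gives
e^(7x) = sum_{k>=0} 7^k x^k / k!.
So the coefficient of x^n is a^n/n! with a = 7, n = 17:
7^17 / 17! = 232630513987207/355687428096000 = 4747561509943/7258927104000

4747561509943/7258927104000


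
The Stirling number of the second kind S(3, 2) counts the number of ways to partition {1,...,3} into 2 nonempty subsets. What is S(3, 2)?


Using the explicit formula S(n,k) = (1/k!) sum_{j=0}^{k} (-1)^(k-j) C(k,j) j^n:
S(3, 2) = 3
Equivalently, S(n,k) is n! times the coefficient of x^n in the EGF (e^x - 1)^k / k!.

3


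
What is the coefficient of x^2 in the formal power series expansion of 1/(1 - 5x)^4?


The general identity 1/(1 - c x)^r = sum_{k>=0} c^k C(k + r - 1, r - 1) x^k follows by substituting y = c x into 1/(1 - y)^r = sum_{k>=0} C(k + r - 1, r - 1) y^k.
For c = 5, r = 4, k = 2:
5^2 * C(5, 3) = 25 * 10 = 250.

250


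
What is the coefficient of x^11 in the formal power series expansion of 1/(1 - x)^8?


The negative binomial / multiset identity is
1/(1 - x)^r = sum_{k>=0} C(k + r - 1, r - 1) x^k.
Here r = 8 and k = 11, so the coefficient is
C(11 + 7, 7) = C(18, 7)
= 31824

31824


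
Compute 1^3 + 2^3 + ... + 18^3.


This power sum has a closed form given by Faulhaber's formula
sum_{k=1}^{m} k^p = (1 / (p + 1)) * sum_{j=0}^{p} C(p + 1, j) B_j m^(p + 1 - j),
but for small m direct computation is fastest:
1 + 8 + 27 + 64 + 125 + 216 + 343 + 512 + 729 + 1000 + 1331 + 1728 + 2197 + 2744 + 3375 + 4096 + 4913 + 5832 = 29241.

29241


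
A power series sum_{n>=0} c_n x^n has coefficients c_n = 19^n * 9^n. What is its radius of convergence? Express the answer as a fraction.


By the root test (Cauchy-Hadamard), the radius is R = 1 / limsup_n |c_n|^(1/n).
Here |c_n|^(1/n) = (19^n * 9^n)^(1/n) = 19 * 9 = 171 for all n.
So R = 1/171 = 1/171.

1/171


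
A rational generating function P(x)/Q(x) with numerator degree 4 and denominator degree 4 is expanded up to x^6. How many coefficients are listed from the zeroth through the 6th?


Expanding up to x^6 gives the coefficients for x^0, x^1, ..., x^6.
That is 6 + 1 = 7 coefficients in total.

7


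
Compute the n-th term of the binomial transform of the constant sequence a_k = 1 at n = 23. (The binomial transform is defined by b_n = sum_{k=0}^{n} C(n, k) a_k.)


With a_k = 1 for all k, b_n = sum_{k=0}^{n} C(n, k) = 2^n by the binomial theorem.
For n = 23: 2^23 = 8388608.

8388608


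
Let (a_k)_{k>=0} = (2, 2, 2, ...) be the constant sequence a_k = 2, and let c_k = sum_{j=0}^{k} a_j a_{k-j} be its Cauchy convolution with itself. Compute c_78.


Since a_j = 2 for all j >= 0, the convolution sum becomes
c_k = sum_{j=0}^{k} 2 * 2 = 4 * (k + 1).
Equivalently, the generating function of (a_k) is 2/(1 - x) and its square is 4/(1 - x)^2 = sum_{k>=0} 4(k + 1) x^k.
For k = 78: 4 * 79 = 316.

316


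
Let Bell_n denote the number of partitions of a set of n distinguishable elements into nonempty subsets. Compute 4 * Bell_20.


Bell_20 can be computed from the Bell triangle or from Dobinski's identity Bell_n = (1/e) * sum_{k>=0} k^n / k!.
Computing Bell_20 = 51724158235372.
Then 4 * 51724158235372 = 206896632941488.

206896632941488


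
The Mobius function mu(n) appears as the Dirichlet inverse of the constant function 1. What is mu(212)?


212 has a squared prime factor, so mu(212) = 0.
Factorization reveals a repeated prime.

0


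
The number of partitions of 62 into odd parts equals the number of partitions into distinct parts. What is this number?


Computing partitions of 62 into odd parts (1, 3, 5, ...):
Using the generating function prod_{k>=0} 1/(1-x^(2k+1)),
the count is 13394

13394


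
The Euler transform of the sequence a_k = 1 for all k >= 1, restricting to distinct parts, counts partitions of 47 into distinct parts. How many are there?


Partitions of 47 into distinct parts can be computed via generating function.
Product (1+x)(1+x^2)(1+x^3)...
The coefficient of x^47 = 2590

2590


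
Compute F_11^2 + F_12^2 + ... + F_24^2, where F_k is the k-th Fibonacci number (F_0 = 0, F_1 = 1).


There is a standard identity sum_{k=0}^{N} F_k^2 = F_N * F_{N+1} (proved inductively from the telescoping relation F_k^2 = F_k F_{k+1} - F_{k-1} F_k). Then
sum_{k=11}^{24} F_k^2 = F_24 F_25 - F_10 F_11.
Computing: F_24 = 46368, F_25 = 75025, F_10 = 55, F_11 = 89.
Sum = 46368 * 75025 - 55 * 89 = 3478754305.

3478754305


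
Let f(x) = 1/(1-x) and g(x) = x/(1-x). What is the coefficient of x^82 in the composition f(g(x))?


First simplify the composition: f(g(x)) = 1/(1 - x/(1-x)) = (1-x)/((1-x) - x) = (1-x)/(1-2x).
Now extract the coefficient. Write (1-x)/(1-2x) = 1/(1-2x) - x/(1-2x).
The coefficient of x^n in 1/(1-2x) is 2^n, and in x/(1-2x) is 2^(n-1) (for n >= 1).
So the coefficient of x^82 is 2^82 - 2^81 = 4835703278458516698824704 - 2417851639229258349412352 = 2417851639229258349412352.

2417851639229258349412352


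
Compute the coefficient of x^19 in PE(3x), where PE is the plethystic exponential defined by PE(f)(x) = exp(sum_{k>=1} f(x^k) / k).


With f(x) = 3x, the exponent is sum_{k>=1} 3 x^k / k = 3 * (-ln(1 - x)). Exponentiating:
PE(3x) = exp(-3 ln(1 - x)) = 1/(1 - x)^3.
By the negative binomial expansion, [x^n] 1/(1 - x)^3 = C(n + 2, 2).
For n = 19: C(21, 2) = 210.

210


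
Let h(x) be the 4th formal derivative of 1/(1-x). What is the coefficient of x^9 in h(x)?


Differentiating 4 times: d^4/dx^4 [1/(1-x)] = 4!/(1-x)^5.
The expansion 1/(1-x)^5 = sum_{k>=0} C(k+4, 4) x^k, so the coefficient of x^n in 4!/(1-x)^5 is 4! * C(n+4, 4).
For n = 9: 24 * C(13, 4) = 24 * 715 = 17160

17160


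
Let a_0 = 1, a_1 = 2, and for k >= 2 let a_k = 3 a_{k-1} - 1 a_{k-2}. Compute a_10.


Iterating the recurrence forward:
a_0 = 1
a_1 = 2
a_2 = 3*2 - 1*1 = 5
a_3 = 3*5 - 1*2 = 13
a_4 = 3*13 - 1*5 = 34
a_5 = 3*34 - 1*13 = 89
a_6 = 3*89 - 1*34 = 233
a_7 = 3*233 - 1*89 = 610
a_8 = 3*610 - 1*233 = 1597
a_9 = 3*1597 - 1*610 = 4181
a_10 = 3*4181 - 1*1597 = 10946
So a_10 = 10946.

10946


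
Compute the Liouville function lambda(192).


The Liouville function is lambda(k) = (-1)^Omega(k), where Omega(k) counts the prime factors of k with multiplicity.
Factoring: 192 = 2 * 2 * 2 * 2 * 2 * 2 * 3, so Omega(192) = 7.
lambda(192) = (-1)^7 = -1.

-1


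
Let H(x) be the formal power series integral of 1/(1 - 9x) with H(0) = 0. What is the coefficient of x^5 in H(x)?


1/(1 - 9x) = sum_{k>=0} 9^k x^k. Integrating termwise with H(0) = 0:
H(x) = sum_{k>=0} 9^k x^(k+1) / (k+1) = sum_{m>=1} 9^(m-1) x^m / m.
For m = 5: 9^4/5 = 6561/5 = 6561/5.

6561/5


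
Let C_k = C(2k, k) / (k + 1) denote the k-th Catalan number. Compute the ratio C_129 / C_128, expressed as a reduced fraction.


Using C_k = (2k)! / (k! (k+1)!), the ratio C_{k+1}/C_k simplifies to
C_{k+1}/C_k = [(2k+2)! / ((k+1)! (k+2)!)] * [k! (k+1)! / (2k)!]
 = (2k+2)(2k+1) / ((k+1)(k+2)) = 2(2k+1) / (k+2).
For k = 128: 2(2*128 + 1) / (128 + 2) = 514/130 = 257/65.

257/65


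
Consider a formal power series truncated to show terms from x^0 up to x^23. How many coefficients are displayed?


From x^0 to x^23 inclusive, the count is 23 - 0 + 1 = 24.

24


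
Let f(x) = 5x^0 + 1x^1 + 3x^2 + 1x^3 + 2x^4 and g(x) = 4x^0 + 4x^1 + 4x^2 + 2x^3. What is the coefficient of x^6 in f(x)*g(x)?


Cauchy product at x^6:
1*2 + 2*4
= 10

10


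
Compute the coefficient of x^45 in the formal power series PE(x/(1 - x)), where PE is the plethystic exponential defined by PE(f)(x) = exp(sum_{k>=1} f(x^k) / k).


For f(x) = x/(1 - x) we have
sum_{k>=1} f(x^k) / k = sum_{k>=1} (1/k) * x^k / (1 - x^k) = sum_{k, m >= 1} x^(k m) / k,
which after exponentiating simplifies to
PE(x/(1 - x)) = prod_{k>=1} 1 / (1 - x^k).
This is the generating function for the partition function p(n), so the coefficient of x^45 is p(45).
Computing p(45) by dynamic programming over parts 1, 2, ..., 45: p(45) = 89134.

89134


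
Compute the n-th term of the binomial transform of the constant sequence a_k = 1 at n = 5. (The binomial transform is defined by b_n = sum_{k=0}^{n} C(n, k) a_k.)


With a_k = 1 for all k, b_n = sum_{k=0}^{n} C(n, k) = 2^n by the binomial theorem.
For n = 5: 2^5 = 32.

32


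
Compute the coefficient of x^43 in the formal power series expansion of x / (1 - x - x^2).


Let f(x) = sum_{k>=0} a_k x^k. Multiplying f(x) * (1 - x - x^2) = x and matching coefficients gives a_0 = 0, a_1 = 1, and a_k = a_{k-1} + a_{k-2} for k >= 2. These are the Fibonacci numbers F_k.
Iterating from F_0 = 0, F_1 = 1:
F_0=0, F_1=1, F_2=1, F_3=2, F_4=3, F_5=5, F_6=8, F_7=13, F_8=21, F_9=34, ...
F_43 = 433494437.

433494437


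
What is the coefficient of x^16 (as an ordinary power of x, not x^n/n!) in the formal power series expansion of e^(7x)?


The exponential series is e^y = sum_{k>=0} y^k / k!. Substituting y = 7x gives
e^(7x) = sum_{k>=0} 7^k x^k / k!.
So the coefficient of x^n is a^n/n! with a = 7, n = 16:
7^16 / 16! = 33232930569601/20922789888000 = 678223072849/426995712000

678223072849/426995712000


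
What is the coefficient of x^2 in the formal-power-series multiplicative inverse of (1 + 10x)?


The inverse is 1/(1 + 10x). Apply the geometric identity 1/(1 - y) = sum_{k>=0} y^k with y = -10x:
1/(1 + 10x) = sum_{k>=0} (-10)^k x^k.
So the coefficient of x^2 is (-10)^2 = 100.

100


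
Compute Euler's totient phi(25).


phi(n) counts integers in [1, n] coprime to n. Using the multiplicative formula phi(n) = n * prod_{p | n} (1 - 1/p):
25 = 5^2, so
phi(25) = 25 * (1 - 1/5) = 20.

20


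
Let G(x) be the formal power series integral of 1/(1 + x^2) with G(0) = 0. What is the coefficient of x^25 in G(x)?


1/(1 + x^2) = sum_{j>=0} (-1)^j x^(2j). Integrating termwise with G(0) = 0:
G(x) = sum_{j>=0} (-1)^j x^(2j+1) / (2j+1) = arctan(x).
Only odd powers are nonzero. For x^25 write 25 = 2*12 + 1, giving
(-1)^12 / 25 = 1/25 = 1/25.

1/25


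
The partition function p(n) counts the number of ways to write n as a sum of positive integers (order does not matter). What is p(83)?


Using the generating function prod_{k>=1} 1/(1-x^k), we compute p(83).
By dynamic programming over parts 1 through 83:
p(83) = 23338469

23338469


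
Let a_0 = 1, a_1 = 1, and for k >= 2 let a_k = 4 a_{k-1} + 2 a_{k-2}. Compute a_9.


Iterating the recurrence forward:
a_0 = 1
a_1 = 1
a_2 = 4*1 + 2*1 = 6
a_3 = 4*6 + 2*1 = 26
a_4 = 4*26 + 2*6 = 116
a_5 = 4*116 + 2*26 = 516
a_6 = 4*516 + 2*116 = 2296
a_7 = 4*2296 + 2*516 = 10216
a_8 = 4*10216 + 2*2296 = 45456
a_9 = 4*45456 + 2*10216 = 202256
So a_9 = 202256.

202256


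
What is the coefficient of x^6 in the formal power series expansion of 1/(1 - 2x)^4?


The general identity 1/(1 - c x)^r = sum_{k>=0} c^k C(k + r - 1, r - 1) x^k follows by substituting y = c x into 1/(1 - y)^r = sum_{k>=0} C(k + r - 1, r - 1) y^k.
For c = 2, r = 4, k = 6:
2^6 * C(9, 3) = 64 * 84 = 5376.

5376


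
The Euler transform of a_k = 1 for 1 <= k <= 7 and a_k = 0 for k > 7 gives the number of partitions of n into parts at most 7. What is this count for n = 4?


Partitions of 4 into parts at most 7:
Using generating function (1-x)^(-1)(1-x^2)^(-1)...(1-x^7)^(-1),
the coefficient of x^4 = 5

5


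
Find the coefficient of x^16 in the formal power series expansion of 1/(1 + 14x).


Write 1/(1 + c x) = 1/(1 - (-c) x) and apply the geometric-series identity
1/(1 - y) = sum_{k>=0} y^k to get 1/(1 + c x) = sum_{k>=0} (-c)^k x^k.
So the coefficient of x^k is (-c)^k = (-1)^k * c^k.
Here c = 14 and k = 16:
(-14)^16 = 1 * 2177953337809371136 = 2177953337809371136

2177953337809371136


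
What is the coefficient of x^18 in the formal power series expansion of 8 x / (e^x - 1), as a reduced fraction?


The exponential generating function for Bernoulli numbers is
x / (e^x - 1) = sum_{k>=0} B_k x^k / k!.
So the coefficient of x^18 in 8 x / (e^x - 1) is 8 B_18 / 18!.
Computing: B_18 = 43867/798, 18! = 6402373705728000, giving
8 * 43867/798 / 6402373705728000 = 43867/638636777146368000.

43867/638636777146368000


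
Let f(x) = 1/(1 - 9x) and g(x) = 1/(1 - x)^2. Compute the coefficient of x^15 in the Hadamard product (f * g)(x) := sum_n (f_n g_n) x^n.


f has coefficients f_k = 9^k. For g = 1/(1 - x)^2 the coefficient is g_k = C(k + 1, 1) = k + 1. The Hadamard coefficient is (f * g)_k = 9^k * (k + 1).
For k = 15: 9^15 * 16 = 205891132094649 * 16 = 3294258113514384.

3294258113514384


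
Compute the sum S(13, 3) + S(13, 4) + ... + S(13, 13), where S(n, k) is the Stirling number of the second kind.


By definition, S(n, k) counts partitions of an n-set into exactly k nonempty blocks.
Computing row n = 13 for k = 3..13:
S(13, k): 261625, 2532530, 7508501, 9321312, 5715424, 1899612, 359502, 39325, 2431, 78, 1
Sum = 27640341.

27640341


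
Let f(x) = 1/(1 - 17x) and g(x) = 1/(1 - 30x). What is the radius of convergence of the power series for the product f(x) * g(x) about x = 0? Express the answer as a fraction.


The radius of 1/(1 - 17x) is 1/17 (nearest singularity at x = 1/17), and the radius of 1/(1 - 30x) is 1/30.
The product f(x)*g(x) = 1/((1 - 17x)(1 - 30x)) has singularities at both 1/17 and 1/30, so its radius of convergence is the distance to the nearest one:
min(1/17, 1/30) = 1/30.

1/30


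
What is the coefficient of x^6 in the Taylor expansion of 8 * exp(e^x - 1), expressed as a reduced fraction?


exp(e^x - 1) = sum_{k>=0} Bell_k x^k / k!, where Bell_k is the k-th Bell number.
So the coefficient of x^6 is 8 * Bell_6 / 6!.
Computing: Bell_6 = 203 and 6! = 720, giving
8 * 203/720 = 203/90.

203/90


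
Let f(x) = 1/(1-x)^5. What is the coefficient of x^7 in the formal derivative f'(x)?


Differentiate: d/dx [ 1/(1-x)^r ] = r / (1-x)^(r+1).
Here r = 5, so f'(x) = 5 / (1-x)^6.
The expansion of 1/(1-x)^(r+1) has coefficient of x^n equal to C(n+r, r).
So the coefficient of x^7 in f'(x) is
5 * C(12, 5) = 5 * 792 = 3960

3960


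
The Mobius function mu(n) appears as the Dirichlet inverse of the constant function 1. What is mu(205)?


205 = 5 * 41 (all distinct primes).
mu(205) = (-1)^2 = 1

1


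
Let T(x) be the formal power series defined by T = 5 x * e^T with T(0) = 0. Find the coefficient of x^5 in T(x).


Apply the Lagrange inversion formula: if T = 5 x * phi(T) with phi(t) = e^t, then
[x^n] T = 5^n * (1/n) [t^(n-1)] phi(t)^n = 5^n * (1/n) [t^(n-1)] e^(n t) = 5^n * (1/n) * n^(n-1) / (n-1)! = 5^n * n^(n-1) / n!.
When c = 1 this is the Cayley count of rooted labeled trees on n vertices, divided by n!.
For n = 5: 5^5 * 5^4 / 5! = 3125 * 625/120 = 390625/24.

390625/24


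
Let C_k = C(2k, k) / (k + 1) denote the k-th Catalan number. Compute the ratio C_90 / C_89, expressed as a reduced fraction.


Using C_k = (2k)! / (k! (k+1)!), the ratio C_{k+1}/C_k simplifies to
C_{k+1}/C_k = [(2k+2)! / ((k+1)! (k+2)!)] * [k! (k+1)! / (2k)!]
 = (2k+2)(2k+1) / ((k+1)(k+2)) = 2(2k+1) / (k+2).
For k = 89: 2(2*89 + 1) / (89 + 2) = 358/91 = 358/91.

358/91


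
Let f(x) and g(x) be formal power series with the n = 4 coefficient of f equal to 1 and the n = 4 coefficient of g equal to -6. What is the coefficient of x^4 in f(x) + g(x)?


Addition of formal power series is termwise.
The coefficient of x^4 in f + g = 1 + -6
= -5

-5


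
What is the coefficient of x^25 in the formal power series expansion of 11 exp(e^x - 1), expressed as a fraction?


exp(e^x - 1) is the exponential generating function for the Bell numbers Bell_k: exp(e^x - 1) = sum_{k>=0} Bell_k x^k / k!.
So the coefficient of x^25 in 11 exp(e^x - 1) is 11 Bell_25 / 25!.
Computing: Bell_25 = 4638590332229999353 and 25! = 15511210043330985984000000, giving
11 * 4638590332229999353/15511210043330985984000000 = 356814640940769181/108470000303013888000000.

356814640940769181/108470000303013888000000


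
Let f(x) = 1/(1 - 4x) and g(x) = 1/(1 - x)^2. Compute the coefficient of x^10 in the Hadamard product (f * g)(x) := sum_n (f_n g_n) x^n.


f has coefficients f_k = 4^k. For g = 1/(1 - x)^2 the coefficient is g_k = C(k + 1, 1) = k + 1. The Hadamard coefficient is (f * g)_k = 4^k * (k + 1).
For k = 10: 4^10 * 11 = 1048576 * 11 = 11534336.

11534336


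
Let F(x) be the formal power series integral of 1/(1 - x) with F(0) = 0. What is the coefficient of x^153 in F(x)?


1/(1 - x) = sum_{k>=0} x^k. Integrating termwise and using F(0) = 0 gives
F(x) = sum_{k>=0} x^(k+1) / (k+1) = sum_{m>=1} x^m / m = -ln(1 - x).
So the coefficient of x^153 is 1/153 = 1/153.

1/153


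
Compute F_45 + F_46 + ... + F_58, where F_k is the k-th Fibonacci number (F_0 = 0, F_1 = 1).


Use the identity sum_{k=0}^{N} F_k = F_{N+2} - 1 (which follows from F_{k+2} - F_{k+1} = F_k). Then
sum_{k=45}^{58} F_k = (F_{60} - 1) - (F_{46} - 1) = F_{60} - F_{46}.
Computing: F_{60} = 1548008755920, F_{46} = 1836311903, so
Sum = 1548008755920 - 1836311903 = 1546172444017.

1546172444017


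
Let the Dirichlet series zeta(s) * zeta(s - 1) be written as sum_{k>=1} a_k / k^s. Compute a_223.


Convolution gives a_k = sum_{d | k} d * 1 = sum_{d | k} d = sigma(k), the sum of positive divisors of k.
For k = 223, the divisors are 1, 223, so
sigma(223) = 1 + 223 = 224.

224


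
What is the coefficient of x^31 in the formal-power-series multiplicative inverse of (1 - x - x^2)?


Let the inverse be f(x) = sum_{k>=0} a_k x^k. From f(x) * (1 - x - x^2) = 1 and matching coefficients:
 x^0: a_0 = 1.
 x^1: a_1 - a_0 = 0, so a_1 = 1.
 x^k (k >= 2): a_k - a_{k-1} - a_{k-2} = 0, i.e. a_k = a_{k-1} + a_{k-2}.
This is the Fibonacci-type recurrence shifted so that a_0 = a_1 = 1.
Iterating: a_0=1, a_1=1, a_2=2, a_3=3, a_4=5, a_5=8, a_6=13, a_7=21, a_8=34, a_9=55, ...
a_31 = 2178309.

2178309


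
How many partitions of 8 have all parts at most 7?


Using the generating function (1-x)^(-1)(1-x^2)^(-1)...(1-x^7)^(-1),
the coefficient of x^8 counts these restricted partitions.
Result = 21

21


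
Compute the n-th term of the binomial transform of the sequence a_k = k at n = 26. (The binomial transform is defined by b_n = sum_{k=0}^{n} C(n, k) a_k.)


With a_k = k, b_n = sum_{k=0}^{n} C(n, k) k. Using k * C(n, k) = n * C(n-1, k-1) gives b_n = n * sum_{k>=1} C(n-1, k-1) = n * 2^(n-1).
For n = 26: 26 * 2^25 = 26 * 33554432 = 872415232.

872415232


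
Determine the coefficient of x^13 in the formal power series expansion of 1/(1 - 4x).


The geometric series identity gives 1/(1 - c x) = sum_{k>=0} c^k x^k, so the coefficient of x^k is c^k.
Here c = 4 and k = 13.
Computing: 4^13 = 67108864

67108864


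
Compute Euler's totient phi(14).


phi(n) counts integers in [1, n] coprime to n. Using the multiplicative formula phi(n) = n * prod_{p | n} (1 - 1/p):
14 = 2 * 7, so
phi(14) = 14 * (1 - 1/2) * (1 - 1/7) = 6.

6


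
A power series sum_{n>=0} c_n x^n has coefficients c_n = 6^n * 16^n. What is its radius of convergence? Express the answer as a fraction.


By the root test (Cauchy-Hadamard), the radius is R = 1 / limsup_n |c_n|^(1/n).
Here |c_n|^(1/n) = (6^n * 16^n)^(1/n) = 6 * 16 = 96 for all n.
So R = 1/96 = 1/96.

1/96


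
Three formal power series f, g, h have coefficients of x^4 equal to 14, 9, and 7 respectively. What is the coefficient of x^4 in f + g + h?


Series addition is componentwise:
14 + 9 + 7
= 30

30


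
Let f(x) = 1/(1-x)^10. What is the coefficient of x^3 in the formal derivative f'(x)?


Differentiate: d/dx [ 1/(1-x)^r ] = r / (1-x)^(r+1).
Here r = 10, so f'(x) = 10 / (1-x)^11.
The expansion of 1/(1-x)^(r+1) has coefficient of x^n equal to C(n+r, r).
So the coefficient of x^3 in f'(x) is
10 * C(13, 10) = 10 * 286 = 2860

2860


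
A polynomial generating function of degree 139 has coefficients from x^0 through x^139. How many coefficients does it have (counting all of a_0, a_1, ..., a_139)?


A polynomial of degree 139 takes the form a_0 + a_1 x + ... + a_139 x^139.
The number of coefficients is 139 + 1 = 140.

140
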